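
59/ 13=4.54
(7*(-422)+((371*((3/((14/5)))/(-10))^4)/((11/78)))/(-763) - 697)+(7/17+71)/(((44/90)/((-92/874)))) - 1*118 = -450420488111945/119021065856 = -3784.38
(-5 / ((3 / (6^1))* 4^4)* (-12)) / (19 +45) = 15 / 2048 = 0.01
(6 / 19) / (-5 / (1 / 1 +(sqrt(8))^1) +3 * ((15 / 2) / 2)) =192 * sqrt(2) / 59185 +1608 / 59185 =0.03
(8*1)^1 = 8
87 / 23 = 3.78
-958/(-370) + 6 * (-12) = -12841/185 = -69.41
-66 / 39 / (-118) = 11 / 767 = 0.01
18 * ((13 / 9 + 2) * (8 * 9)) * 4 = 17856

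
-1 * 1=-1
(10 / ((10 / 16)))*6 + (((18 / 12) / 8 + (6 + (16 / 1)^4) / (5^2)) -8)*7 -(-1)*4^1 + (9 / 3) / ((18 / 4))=18397.74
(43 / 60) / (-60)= -43 / 3600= -0.01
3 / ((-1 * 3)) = -1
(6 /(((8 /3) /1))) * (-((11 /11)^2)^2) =-9 /4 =-2.25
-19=-19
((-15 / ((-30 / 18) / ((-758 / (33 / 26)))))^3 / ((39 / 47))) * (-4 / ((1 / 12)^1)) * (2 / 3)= 7970299738712064 / 1331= 5988204161316.35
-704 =-704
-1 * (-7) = 7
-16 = -16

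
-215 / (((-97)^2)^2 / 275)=-59125 / 88529281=-0.00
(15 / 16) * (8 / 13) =15 / 26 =0.58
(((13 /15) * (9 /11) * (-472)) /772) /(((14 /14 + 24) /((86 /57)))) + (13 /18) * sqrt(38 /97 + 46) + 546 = 65 * sqrt(485) /291 + 2752868326 /5042125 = 550.89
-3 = -3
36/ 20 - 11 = -9.20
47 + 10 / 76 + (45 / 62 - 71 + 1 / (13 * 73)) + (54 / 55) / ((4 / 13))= -1226679989 / 61485710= -19.95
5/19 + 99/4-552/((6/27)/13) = -2452291/76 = -32266.99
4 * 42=168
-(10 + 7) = -17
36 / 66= 0.55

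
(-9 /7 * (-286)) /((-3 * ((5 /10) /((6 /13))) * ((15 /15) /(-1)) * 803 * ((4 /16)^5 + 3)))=73728 /1570303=0.05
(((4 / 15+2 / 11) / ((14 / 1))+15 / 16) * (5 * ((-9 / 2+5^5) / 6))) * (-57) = -2124579943 / 14784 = -143708.06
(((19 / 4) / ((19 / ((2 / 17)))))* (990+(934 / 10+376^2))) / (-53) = -712297 / 9010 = -79.06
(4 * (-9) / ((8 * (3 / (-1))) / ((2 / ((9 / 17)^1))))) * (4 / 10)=34 / 15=2.27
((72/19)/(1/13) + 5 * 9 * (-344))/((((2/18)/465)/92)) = -112881703680/19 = -5941142298.95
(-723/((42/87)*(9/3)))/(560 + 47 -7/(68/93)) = -237626/284375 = -0.84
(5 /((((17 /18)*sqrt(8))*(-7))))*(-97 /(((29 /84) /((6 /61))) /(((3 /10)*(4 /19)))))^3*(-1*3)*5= -48673916391131136*sqrt(2) /3227477529641135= -21.33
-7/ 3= -2.33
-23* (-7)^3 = 7889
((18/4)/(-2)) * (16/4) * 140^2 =-176400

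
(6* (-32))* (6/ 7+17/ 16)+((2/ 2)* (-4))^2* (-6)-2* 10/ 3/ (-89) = -868144/ 1869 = -464.50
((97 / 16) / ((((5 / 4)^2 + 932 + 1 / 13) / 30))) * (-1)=-37830 / 194197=-0.19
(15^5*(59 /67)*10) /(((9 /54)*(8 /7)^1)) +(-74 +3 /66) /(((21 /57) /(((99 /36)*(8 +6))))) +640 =9406756599 /268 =35099838.06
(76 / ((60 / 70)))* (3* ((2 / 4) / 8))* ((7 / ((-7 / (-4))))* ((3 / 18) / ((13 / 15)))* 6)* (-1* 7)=-13965 / 26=-537.12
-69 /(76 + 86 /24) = -0.87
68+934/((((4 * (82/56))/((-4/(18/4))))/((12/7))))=-174.99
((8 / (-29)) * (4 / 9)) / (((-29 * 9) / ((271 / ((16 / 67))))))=36314 / 68121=0.53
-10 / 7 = -1.43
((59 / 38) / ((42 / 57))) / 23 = 59 / 644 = 0.09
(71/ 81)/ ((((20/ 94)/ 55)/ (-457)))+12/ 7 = -117423749/ 1134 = -103548.28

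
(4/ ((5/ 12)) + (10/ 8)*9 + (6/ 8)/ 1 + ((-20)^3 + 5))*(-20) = 159468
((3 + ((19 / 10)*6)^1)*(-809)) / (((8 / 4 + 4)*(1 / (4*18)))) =-698976 / 5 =-139795.20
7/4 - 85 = -333/4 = -83.25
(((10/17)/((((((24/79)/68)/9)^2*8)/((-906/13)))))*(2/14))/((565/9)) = -3893017221/82264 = -47323.46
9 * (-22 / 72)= -11 / 4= -2.75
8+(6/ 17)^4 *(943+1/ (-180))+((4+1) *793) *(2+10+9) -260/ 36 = 313004841596/ 3758445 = 83280.41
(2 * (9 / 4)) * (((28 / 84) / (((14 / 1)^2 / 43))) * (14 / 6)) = 0.77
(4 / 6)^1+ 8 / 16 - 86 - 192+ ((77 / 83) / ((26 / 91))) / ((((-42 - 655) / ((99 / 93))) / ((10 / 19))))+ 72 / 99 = -620940727007 / 2248899774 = -276.11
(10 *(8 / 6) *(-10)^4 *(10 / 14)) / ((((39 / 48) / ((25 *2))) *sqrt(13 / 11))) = 1600000000 *sqrt(143) / 3549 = 5391157.28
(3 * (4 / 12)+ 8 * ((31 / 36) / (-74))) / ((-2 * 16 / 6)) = -151 / 888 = -0.17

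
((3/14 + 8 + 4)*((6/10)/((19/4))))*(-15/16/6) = -27/112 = -0.24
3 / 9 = 0.33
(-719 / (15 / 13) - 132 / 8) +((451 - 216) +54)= -10519 / 30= -350.63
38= 38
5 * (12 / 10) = 6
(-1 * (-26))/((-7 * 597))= -26/4179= -0.01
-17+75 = 58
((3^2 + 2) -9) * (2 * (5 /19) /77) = 20 /1463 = 0.01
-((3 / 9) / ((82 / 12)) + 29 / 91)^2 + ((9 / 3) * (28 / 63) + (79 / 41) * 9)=18.54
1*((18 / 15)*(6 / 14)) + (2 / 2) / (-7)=13 / 35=0.37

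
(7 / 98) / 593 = 0.00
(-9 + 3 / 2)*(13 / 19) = -195 / 38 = -5.13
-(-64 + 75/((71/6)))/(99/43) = 176042/7029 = 25.05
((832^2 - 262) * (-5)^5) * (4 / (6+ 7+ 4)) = -8649525000 / 17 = -508795588.24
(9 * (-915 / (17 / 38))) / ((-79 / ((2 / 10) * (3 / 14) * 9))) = 844911 / 9401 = 89.87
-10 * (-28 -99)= 1270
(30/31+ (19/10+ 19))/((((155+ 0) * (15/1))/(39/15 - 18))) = -521983/3603750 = -0.14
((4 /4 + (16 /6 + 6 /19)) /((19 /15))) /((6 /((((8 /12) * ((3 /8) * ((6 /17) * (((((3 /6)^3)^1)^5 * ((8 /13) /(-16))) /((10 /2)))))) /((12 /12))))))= -227 /20914110464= -0.00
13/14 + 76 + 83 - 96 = 895/14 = 63.93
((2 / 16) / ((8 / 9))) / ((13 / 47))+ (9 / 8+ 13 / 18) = 17639 / 7488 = 2.36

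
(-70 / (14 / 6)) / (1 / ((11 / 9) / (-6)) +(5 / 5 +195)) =-0.16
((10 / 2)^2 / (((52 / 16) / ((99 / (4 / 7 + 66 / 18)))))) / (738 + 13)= 207900 / 868907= 0.24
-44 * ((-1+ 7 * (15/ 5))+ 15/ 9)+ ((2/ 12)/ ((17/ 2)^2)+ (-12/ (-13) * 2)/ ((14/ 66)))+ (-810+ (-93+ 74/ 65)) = -728412319/ 394485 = -1846.49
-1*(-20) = 20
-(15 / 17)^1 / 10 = -0.09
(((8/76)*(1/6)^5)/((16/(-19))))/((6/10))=-5/186624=-0.00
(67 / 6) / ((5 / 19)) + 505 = 16423 / 30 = 547.43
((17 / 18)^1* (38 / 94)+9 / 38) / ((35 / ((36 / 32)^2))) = 11187 / 500080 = 0.02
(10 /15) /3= 2 /9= 0.22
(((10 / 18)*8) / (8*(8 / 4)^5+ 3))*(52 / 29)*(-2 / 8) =-520 / 67599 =-0.01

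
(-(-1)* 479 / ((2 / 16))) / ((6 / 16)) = 30656 / 3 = 10218.67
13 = 13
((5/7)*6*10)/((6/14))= 100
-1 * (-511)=511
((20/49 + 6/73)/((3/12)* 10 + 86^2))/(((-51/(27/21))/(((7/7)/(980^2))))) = -0.00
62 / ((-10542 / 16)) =-496 / 5271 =-0.09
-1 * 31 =-31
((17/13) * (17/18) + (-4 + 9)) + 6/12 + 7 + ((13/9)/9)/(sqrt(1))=14632/1053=13.90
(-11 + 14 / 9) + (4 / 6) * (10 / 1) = -25 / 9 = -2.78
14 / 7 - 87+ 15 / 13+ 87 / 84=-30143 / 364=-82.81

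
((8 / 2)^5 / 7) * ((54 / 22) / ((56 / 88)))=27648 / 49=564.24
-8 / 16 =-1 / 2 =-0.50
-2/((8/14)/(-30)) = 105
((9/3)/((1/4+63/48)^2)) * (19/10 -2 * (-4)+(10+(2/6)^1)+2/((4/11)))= 98816/3125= 31.62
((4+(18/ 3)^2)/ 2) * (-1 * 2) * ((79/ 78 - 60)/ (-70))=-9202/ 273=-33.71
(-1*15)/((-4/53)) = 795/4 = 198.75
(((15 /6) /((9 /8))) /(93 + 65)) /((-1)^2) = 10 /711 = 0.01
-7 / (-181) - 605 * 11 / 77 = -109456 / 1267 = -86.39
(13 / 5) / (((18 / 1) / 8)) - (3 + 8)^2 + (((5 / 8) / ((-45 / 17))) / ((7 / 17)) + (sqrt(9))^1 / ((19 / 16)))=-627183 / 5320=-117.89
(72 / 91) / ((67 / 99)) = 7128 / 6097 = 1.17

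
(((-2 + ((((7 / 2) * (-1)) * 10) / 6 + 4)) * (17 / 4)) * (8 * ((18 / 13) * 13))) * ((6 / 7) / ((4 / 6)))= -21114 / 7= -3016.29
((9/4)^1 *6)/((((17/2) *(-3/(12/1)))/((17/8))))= -27/2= -13.50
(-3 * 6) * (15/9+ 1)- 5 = -53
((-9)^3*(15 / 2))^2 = 119574225 / 4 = 29893556.25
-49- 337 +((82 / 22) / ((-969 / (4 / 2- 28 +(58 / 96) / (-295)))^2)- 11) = -822156163133818639 / 2070936325497600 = -397.00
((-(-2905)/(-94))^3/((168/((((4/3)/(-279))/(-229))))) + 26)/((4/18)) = 24831780021617/212267369376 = 116.98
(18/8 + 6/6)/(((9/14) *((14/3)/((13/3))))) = 169/36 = 4.69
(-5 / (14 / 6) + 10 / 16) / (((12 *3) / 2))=-85 / 1008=-0.08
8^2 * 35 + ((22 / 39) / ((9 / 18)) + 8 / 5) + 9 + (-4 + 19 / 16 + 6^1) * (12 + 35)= 7492807 / 3120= 2401.54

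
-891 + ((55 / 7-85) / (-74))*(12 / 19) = -4381371 / 4921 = -890.34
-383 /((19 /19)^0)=-383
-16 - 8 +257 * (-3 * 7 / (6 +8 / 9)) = -807.44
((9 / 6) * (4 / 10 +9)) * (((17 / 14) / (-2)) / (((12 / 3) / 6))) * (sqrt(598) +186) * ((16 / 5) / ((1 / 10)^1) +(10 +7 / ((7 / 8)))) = -135122.77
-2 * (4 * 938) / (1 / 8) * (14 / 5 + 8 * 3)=-8044288 / 5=-1608857.60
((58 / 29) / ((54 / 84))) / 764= 7 / 1719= 0.00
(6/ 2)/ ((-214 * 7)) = -3/ 1498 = -0.00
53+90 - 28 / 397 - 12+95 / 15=163480 / 1191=137.26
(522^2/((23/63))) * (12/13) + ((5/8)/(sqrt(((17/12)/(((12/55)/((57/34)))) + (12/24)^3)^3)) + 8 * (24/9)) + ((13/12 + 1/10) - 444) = 240 * sqrt(6342)/1117249 + 12352312829/17940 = 688534.73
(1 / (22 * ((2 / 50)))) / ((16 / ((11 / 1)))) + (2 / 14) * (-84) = -359 / 32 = -11.22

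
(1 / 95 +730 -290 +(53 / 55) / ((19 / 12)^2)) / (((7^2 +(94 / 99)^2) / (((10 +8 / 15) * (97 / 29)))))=39801318192702 / 128005771625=310.93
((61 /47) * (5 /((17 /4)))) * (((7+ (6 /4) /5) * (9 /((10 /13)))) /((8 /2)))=521001 /15980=32.60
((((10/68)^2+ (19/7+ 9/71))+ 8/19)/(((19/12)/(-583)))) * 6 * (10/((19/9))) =-33854639985540/985178747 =-34363.96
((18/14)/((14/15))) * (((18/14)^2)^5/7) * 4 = 941431788270/96889010407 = 9.72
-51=-51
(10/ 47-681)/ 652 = -31997/ 30644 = -1.04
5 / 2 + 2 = 9 / 2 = 4.50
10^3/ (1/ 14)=14000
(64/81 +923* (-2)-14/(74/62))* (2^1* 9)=-11130496/333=-33424.91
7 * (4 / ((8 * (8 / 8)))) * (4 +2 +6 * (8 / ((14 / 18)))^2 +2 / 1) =15748 / 7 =2249.71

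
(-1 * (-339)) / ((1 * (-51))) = -113 / 17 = -6.65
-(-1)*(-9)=-9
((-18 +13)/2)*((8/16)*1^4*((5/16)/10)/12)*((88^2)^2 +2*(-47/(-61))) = -9145354475/46848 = -195213.34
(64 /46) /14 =0.10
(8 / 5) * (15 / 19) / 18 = 4 / 57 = 0.07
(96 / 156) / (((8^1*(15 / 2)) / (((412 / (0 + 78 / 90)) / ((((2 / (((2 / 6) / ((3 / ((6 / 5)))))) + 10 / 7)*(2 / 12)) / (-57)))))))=-1972656 / 19435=-101.50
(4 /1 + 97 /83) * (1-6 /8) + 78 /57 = 16783 /6308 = 2.66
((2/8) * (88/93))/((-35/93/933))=-20526/35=-586.46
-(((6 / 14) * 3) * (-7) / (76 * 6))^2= -9 / 23104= -0.00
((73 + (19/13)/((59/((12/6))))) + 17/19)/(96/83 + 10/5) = 44719985/1909063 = 23.43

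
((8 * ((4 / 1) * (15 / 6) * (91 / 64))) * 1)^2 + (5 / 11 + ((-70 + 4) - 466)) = 12407.52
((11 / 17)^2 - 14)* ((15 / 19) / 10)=-11775 / 10982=-1.07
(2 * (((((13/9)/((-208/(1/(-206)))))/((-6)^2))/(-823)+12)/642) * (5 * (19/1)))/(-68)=-1001928890785/19184301605376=-0.05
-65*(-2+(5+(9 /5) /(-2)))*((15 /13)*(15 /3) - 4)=-483 /2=-241.50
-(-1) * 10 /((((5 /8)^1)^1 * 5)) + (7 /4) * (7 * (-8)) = -474 /5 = -94.80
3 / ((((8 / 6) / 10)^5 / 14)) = 15946875 / 16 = 996679.69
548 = 548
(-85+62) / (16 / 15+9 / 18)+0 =-690 / 47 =-14.68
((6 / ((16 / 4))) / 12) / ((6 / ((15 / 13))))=5 / 208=0.02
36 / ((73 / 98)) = 3528 / 73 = 48.33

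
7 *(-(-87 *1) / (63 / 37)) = 357.67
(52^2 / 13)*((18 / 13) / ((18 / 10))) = 160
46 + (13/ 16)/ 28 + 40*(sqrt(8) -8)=-122739/ 448 + 80*sqrt(2)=-160.83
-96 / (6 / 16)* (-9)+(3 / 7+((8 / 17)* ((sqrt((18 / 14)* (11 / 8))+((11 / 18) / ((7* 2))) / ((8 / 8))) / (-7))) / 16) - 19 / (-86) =2304.64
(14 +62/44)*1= 339/22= 15.41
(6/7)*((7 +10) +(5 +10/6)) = 20.29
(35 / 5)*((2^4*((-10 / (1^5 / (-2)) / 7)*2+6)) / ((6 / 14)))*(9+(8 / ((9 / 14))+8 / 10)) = 9193184 / 135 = 68097.66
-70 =-70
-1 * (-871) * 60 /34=26130 /17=1537.06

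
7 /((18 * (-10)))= -7 /180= -0.04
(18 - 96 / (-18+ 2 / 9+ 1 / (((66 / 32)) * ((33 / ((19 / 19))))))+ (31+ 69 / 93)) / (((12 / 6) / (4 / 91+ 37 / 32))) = 4854555 / 146692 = 33.09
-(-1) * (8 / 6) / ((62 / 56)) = 112 / 93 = 1.20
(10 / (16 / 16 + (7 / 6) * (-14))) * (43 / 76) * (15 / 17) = -9675 / 29716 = -0.33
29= 29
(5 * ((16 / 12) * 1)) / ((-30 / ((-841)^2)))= -1414562 / 9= -157173.56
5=5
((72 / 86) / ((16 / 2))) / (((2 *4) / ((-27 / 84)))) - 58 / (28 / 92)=-3671249 / 19264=-190.58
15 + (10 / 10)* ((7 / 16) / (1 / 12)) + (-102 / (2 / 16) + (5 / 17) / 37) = -2002087 / 2516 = -795.74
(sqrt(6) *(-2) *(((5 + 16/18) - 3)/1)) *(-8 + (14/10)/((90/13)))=91234 *sqrt(6)/2025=110.36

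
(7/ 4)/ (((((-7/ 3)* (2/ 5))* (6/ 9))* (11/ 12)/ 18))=-1215/ 22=-55.23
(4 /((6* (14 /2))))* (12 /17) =8 /119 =0.07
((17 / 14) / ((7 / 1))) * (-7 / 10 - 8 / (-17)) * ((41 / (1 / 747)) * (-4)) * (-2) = -2388906 / 245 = -9750.64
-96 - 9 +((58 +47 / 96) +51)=431 / 96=4.49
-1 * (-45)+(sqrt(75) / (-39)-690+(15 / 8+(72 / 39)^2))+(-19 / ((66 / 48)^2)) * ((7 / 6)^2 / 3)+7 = -2814839003 / 4416984-5 * sqrt(3) / 39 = -637.50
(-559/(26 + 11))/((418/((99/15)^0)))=-559/15466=-0.04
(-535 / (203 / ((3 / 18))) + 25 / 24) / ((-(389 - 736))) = 2935 / 1690584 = 0.00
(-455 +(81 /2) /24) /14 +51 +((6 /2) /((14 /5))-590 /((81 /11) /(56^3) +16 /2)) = -187134647381 /3461760736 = -54.06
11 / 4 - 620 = -2469 / 4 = -617.25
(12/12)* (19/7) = 19/7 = 2.71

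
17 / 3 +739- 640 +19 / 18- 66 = 715 / 18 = 39.72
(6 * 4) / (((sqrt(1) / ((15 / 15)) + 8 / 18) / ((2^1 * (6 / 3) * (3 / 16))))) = 162 / 13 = 12.46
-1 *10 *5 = -50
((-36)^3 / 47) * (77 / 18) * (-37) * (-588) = -4342149504 / 47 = -92386159.66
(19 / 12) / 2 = 19 / 24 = 0.79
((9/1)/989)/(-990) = -1/108790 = -0.00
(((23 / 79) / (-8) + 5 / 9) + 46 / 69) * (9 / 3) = 6745 / 1896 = 3.56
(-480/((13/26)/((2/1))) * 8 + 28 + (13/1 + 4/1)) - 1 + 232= -15084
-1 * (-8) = 8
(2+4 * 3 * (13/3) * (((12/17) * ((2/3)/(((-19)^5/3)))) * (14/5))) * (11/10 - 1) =0.20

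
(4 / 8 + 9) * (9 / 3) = 57 / 2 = 28.50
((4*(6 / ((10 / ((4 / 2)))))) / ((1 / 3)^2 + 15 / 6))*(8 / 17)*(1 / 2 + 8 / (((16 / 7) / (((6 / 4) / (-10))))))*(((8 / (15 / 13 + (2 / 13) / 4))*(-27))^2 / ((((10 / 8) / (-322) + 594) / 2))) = -35098115899392 / 14686207005325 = -2.39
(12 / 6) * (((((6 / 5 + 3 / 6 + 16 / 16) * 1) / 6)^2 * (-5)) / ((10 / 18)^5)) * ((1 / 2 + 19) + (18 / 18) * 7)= -253497357 / 250000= -1013.99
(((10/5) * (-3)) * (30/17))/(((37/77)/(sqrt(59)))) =-13860 * sqrt(59)/629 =-169.25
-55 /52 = -1.06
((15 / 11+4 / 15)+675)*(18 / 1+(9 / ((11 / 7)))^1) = 9713028 / 605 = 16054.59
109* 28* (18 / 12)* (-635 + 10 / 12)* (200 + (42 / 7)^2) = -685158740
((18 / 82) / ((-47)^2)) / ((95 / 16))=144 / 8604055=0.00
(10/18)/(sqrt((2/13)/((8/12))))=5 *sqrt(39)/27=1.16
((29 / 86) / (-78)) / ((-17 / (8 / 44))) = 29 / 627198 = 0.00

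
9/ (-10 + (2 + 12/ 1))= 9/ 4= 2.25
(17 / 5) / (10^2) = 17 / 500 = 0.03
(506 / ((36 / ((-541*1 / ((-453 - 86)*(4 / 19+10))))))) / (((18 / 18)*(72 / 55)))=13002935 / 12319776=1.06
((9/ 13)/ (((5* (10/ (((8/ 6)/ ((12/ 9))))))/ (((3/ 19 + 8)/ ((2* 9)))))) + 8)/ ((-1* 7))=-39551/ 34580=-1.14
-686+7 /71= -48699 /71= -685.90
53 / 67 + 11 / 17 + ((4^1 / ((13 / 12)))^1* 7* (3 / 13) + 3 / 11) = 16251747 / 2117401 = 7.68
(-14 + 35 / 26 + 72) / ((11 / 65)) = 7715 / 22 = 350.68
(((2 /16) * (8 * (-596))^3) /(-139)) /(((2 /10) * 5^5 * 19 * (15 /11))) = 149042950144 /24759375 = 6019.66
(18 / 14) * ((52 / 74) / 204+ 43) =69555 / 1258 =55.29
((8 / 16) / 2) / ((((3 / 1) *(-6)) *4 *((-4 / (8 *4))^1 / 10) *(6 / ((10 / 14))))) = 25 / 756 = 0.03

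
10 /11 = 0.91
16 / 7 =2.29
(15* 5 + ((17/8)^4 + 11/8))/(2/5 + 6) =15.12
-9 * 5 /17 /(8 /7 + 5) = -0.43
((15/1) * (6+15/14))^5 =7221580691428125/537824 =13427405045.94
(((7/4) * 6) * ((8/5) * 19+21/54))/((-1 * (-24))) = 19397/1440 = 13.47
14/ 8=7/ 4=1.75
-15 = -15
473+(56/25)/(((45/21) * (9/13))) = 1601471/3375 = 474.51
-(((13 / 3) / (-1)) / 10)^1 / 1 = 13 / 30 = 0.43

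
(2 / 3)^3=8 / 27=0.30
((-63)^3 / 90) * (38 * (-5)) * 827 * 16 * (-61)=-426076976304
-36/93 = -12/31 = -0.39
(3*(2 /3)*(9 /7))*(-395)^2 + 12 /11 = 30893034 /77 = 401208.23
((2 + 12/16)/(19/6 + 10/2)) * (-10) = -165/49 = -3.37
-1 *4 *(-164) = 656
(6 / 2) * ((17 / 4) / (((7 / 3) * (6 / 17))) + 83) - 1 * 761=-27805 / 56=-496.52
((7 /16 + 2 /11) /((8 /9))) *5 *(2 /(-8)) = -4905 /5632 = -0.87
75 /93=25 /31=0.81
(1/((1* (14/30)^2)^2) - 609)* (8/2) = -5646336/2401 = -2351.66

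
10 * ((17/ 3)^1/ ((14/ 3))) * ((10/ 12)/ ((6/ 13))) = 5525/ 252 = 21.92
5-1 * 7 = -2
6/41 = 0.15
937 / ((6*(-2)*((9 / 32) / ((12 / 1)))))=-29984 / 9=-3331.56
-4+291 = 287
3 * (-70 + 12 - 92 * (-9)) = 2310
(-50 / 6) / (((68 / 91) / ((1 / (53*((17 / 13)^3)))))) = -4998175 / 53119356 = -0.09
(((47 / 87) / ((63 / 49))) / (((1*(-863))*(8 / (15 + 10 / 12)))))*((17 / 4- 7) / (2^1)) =343805 / 259479936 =0.00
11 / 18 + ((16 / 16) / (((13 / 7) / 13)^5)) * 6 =1815167 / 18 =100842.61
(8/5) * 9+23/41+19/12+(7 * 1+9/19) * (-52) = -17391359/46740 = -372.09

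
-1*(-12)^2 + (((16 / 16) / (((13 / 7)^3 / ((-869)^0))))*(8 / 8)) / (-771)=-243920071 / 1693887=-144.00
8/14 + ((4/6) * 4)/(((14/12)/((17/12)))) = 80/21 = 3.81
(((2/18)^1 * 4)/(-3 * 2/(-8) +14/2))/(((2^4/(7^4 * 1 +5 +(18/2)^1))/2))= 1610/93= 17.31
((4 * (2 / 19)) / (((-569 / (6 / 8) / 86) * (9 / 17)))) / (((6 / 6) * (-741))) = 2924 / 24032853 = 0.00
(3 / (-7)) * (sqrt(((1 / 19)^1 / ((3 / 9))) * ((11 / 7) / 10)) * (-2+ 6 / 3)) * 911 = 0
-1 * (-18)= 18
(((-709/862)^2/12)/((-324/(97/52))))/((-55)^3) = 48760057/24993794805408000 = 0.00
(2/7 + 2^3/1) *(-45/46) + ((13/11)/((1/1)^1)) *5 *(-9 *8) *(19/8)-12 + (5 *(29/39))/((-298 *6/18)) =-7070779423/6860854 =-1030.60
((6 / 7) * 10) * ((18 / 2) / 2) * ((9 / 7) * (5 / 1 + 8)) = 31590 / 49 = 644.69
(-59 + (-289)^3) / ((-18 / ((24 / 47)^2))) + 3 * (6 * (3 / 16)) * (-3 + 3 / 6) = 12358167321 / 35344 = 349653.90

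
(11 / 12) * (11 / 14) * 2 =121 / 84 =1.44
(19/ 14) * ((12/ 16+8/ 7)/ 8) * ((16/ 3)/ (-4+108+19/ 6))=1007/ 63014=0.02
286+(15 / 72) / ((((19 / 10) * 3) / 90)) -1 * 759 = -17849 / 38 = -469.71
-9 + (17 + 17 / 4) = 49 / 4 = 12.25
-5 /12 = -0.42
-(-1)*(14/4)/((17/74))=259/17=15.24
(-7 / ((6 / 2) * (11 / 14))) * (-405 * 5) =66150 / 11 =6013.64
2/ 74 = 1/ 37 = 0.03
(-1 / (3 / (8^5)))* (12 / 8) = -16384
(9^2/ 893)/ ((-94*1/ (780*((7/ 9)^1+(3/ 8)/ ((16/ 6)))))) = -928395/ 1343072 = -0.69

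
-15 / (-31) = 15 / 31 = 0.48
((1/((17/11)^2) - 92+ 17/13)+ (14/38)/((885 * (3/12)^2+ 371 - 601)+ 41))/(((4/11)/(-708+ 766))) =-2198570499389/152688237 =-14399.08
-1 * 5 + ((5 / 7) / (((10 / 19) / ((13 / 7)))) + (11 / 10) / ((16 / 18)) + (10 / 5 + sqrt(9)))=14731 / 3920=3.76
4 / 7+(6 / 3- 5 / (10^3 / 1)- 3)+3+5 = 10593 / 1400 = 7.57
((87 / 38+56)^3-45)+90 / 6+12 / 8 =10865724523 / 54872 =198019.47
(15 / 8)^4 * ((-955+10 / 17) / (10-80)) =164278125 / 974848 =168.52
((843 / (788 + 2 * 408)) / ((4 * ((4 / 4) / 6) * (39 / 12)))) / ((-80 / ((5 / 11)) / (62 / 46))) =-78399 / 42204448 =-0.00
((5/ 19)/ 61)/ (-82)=-5/ 95038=-0.00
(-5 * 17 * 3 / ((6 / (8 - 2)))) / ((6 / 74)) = -3145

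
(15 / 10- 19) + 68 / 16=-53 / 4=-13.25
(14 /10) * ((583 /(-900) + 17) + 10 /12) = 24.06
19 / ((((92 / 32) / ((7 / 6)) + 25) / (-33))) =-17556 / 769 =-22.83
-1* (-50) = 50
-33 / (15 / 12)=-132 / 5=-26.40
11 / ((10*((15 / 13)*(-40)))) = -143 / 6000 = -0.02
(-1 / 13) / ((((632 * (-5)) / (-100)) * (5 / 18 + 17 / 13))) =-45 / 29309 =-0.00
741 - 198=543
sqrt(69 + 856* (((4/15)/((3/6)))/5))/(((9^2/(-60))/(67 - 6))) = -244* sqrt(36069)/81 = -572.10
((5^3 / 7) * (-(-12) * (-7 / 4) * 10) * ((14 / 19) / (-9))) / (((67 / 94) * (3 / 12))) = 6580000 / 3819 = 1722.96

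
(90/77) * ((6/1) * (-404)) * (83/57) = -6035760/1463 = -4125.60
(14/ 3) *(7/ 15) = 98/ 45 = 2.18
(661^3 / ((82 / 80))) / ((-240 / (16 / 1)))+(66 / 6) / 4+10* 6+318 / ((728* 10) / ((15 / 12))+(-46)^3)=-143246692871 / 7626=-18783988.05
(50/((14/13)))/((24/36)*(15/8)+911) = 1300/25543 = 0.05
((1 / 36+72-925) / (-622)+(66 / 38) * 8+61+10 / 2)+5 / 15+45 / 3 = 96.60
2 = 2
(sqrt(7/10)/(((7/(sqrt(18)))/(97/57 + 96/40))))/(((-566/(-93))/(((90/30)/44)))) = 0.02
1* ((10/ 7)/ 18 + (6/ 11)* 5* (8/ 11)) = 15725/ 7623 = 2.06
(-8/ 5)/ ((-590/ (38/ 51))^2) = -0.00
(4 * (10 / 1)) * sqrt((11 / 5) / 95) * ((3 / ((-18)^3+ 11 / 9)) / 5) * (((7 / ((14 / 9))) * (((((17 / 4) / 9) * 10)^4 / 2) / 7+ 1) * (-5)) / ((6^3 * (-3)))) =-53670289 * sqrt(209) / 976898397888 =-0.00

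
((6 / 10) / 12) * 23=23 / 20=1.15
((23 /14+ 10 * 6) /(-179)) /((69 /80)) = -34520 /86457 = -0.40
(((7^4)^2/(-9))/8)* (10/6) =-133444.47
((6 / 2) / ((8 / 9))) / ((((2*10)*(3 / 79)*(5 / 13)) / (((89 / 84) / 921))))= 91403 / 6876800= 0.01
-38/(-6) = 19/3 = 6.33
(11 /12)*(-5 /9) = -55 /108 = -0.51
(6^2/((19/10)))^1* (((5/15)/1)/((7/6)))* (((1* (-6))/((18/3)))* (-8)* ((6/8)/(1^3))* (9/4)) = 9720/133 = 73.08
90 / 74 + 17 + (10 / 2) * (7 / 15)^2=32143 / 1665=19.31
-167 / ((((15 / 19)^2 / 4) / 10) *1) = -482296 / 45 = -10717.69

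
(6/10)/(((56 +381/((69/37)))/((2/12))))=23/59870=0.00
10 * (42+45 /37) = 15990 /37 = 432.16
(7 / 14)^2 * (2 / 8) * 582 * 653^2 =124085019 / 8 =15510627.38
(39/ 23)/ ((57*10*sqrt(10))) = 13*sqrt(10)/ 43700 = 0.00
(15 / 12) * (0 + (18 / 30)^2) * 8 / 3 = 6 / 5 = 1.20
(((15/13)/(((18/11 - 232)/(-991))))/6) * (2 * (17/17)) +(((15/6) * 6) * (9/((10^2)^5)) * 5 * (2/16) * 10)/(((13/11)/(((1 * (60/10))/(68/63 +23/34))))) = 8199733409048687/4955794480000000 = 1.65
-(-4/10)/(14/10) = 2/7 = 0.29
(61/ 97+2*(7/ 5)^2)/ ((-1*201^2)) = -3677/ 32657475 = -0.00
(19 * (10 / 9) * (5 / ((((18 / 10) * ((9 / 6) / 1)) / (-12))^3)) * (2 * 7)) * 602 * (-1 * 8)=624810120.41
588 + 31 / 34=588.91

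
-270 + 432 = 162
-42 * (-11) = 462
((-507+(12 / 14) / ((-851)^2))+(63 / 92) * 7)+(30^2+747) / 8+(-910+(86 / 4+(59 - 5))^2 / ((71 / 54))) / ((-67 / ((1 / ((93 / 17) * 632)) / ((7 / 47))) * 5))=-4200464212363536623 / 14173931789628240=-296.35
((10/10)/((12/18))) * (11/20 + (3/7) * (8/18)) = 311/280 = 1.11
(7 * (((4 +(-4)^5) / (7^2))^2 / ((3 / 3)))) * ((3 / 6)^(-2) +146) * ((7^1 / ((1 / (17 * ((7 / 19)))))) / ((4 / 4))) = 2653020000 / 133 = 19947518.80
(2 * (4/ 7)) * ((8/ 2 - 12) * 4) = -256/ 7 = -36.57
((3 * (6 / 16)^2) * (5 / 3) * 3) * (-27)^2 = 98415 / 64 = 1537.73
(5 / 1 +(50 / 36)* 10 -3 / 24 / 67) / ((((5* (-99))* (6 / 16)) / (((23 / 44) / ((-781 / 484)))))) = 2095553 / 63577305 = 0.03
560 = 560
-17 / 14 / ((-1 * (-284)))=-17 / 3976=-0.00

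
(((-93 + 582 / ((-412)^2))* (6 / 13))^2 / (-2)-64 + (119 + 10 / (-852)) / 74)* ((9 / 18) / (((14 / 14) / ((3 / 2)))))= -4717912012497509089 / 6395958628019584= -737.64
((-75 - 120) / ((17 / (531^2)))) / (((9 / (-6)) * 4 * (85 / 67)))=245588031 / 578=424892.79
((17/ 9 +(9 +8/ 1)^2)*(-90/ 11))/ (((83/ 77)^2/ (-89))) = 1255880780/ 6889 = 182302.33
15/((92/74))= 555/46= 12.07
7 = 7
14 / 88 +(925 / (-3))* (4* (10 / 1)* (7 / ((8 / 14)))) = -19942979 / 132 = -151083.17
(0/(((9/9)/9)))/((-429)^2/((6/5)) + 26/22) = 0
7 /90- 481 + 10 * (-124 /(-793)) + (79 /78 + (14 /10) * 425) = 320216 /2745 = 116.65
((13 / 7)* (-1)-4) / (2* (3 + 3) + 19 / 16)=-656 / 1477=-0.44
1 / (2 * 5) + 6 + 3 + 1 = 101 / 10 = 10.10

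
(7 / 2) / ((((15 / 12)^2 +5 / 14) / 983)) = 385336 / 215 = 1792.26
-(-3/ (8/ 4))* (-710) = -1065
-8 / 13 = -0.62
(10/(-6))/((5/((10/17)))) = -10/51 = -0.20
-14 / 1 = -14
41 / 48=0.85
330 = 330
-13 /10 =-1.30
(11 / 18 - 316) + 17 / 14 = -19793 / 63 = -314.17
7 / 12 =0.58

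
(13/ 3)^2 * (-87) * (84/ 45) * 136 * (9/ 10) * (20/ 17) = -2195648/ 5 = -439129.60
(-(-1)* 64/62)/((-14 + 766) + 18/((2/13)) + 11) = 2/1705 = 0.00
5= 5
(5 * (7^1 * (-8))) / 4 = -70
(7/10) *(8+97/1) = 147/2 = 73.50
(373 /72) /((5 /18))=373 /20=18.65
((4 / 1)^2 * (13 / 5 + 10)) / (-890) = -504 / 2225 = -0.23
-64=-64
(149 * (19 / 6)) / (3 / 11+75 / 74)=1152217 / 3141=366.83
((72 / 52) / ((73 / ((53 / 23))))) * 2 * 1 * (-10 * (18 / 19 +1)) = -705960 / 414713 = -1.70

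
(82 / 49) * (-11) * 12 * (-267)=2890008 / 49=58979.76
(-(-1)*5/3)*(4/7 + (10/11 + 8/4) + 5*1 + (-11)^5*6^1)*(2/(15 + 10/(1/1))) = -148809818/1155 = -128839.67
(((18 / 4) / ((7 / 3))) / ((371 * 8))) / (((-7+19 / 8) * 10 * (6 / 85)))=-153 / 768712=-0.00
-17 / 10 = -1.70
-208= -208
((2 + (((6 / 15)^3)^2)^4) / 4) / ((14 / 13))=774860382189130029 / 1668930053710937500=0.46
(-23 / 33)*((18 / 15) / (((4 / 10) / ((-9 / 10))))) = 207 / 110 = 1.88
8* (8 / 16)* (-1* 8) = -32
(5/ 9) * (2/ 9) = 10/ 81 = 0.12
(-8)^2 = 64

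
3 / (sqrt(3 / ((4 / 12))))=1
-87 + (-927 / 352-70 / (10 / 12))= -61119 / 352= -173.63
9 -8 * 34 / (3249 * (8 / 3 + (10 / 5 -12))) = 107353 / 11913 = 9.01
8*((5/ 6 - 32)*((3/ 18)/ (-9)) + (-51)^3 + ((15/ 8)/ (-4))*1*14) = -171923453/ 162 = -1061255.88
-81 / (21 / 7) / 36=-3 / 4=-0.75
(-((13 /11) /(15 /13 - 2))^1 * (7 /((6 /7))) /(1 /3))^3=567869252041 /14172488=40068.42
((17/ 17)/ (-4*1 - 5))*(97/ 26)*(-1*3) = 97/ 78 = 1.24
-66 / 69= -22 / 23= -0.96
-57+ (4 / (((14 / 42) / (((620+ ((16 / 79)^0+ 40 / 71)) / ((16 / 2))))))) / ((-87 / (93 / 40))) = -13493223 / 164720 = -81.92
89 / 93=0.96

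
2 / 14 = 1 / 7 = 0.14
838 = 838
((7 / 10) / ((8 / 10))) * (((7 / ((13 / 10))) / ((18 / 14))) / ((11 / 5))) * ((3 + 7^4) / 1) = 5153575 / 1287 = 4004.33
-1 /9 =-0.11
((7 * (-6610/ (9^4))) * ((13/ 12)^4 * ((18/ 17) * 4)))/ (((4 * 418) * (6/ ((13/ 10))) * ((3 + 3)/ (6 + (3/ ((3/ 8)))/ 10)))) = -1717972711/ 284342192640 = -0.01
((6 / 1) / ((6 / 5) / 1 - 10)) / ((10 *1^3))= -3 / 44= -0.07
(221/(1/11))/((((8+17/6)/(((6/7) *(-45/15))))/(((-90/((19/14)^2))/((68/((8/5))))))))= 1197504/1805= 663.44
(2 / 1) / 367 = 2 / 367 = 0.01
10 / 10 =1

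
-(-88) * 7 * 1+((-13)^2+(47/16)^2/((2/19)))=443891/512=866.97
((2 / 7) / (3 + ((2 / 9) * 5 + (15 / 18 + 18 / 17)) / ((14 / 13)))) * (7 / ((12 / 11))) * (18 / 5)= 141372 / 123995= 1.14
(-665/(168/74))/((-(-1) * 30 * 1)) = -703/72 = -9.76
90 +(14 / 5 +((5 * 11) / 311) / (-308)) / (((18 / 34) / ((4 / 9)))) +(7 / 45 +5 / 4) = 7347821 / 78372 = 93.76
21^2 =441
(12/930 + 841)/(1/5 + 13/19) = 2476783/2604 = 951.15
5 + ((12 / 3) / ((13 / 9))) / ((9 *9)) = 589 / 117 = 5.03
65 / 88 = 0.74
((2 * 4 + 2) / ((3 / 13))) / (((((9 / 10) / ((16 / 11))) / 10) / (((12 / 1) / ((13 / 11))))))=64000 / 9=7111.11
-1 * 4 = -4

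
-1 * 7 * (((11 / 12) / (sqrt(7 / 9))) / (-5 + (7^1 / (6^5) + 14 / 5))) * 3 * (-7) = -2245320 * sqrt(7) / 85501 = -69.48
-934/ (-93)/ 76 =467/ 3534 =0.13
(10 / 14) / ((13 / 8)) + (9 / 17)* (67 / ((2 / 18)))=494537 / 1547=319.67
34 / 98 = 17 / 49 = 0.35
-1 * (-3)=3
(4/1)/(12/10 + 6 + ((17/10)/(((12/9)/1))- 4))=160/179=0.89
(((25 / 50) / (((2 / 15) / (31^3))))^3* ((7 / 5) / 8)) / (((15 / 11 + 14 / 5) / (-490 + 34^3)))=133345435072347927457875 / 58624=2274587798040869395.77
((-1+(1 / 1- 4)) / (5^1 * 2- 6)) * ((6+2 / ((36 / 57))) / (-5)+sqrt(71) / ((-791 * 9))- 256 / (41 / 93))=sqrt(71) / 7119+143299 / 246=582.52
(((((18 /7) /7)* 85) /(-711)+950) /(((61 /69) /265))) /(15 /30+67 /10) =9338759000 /236131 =39549.06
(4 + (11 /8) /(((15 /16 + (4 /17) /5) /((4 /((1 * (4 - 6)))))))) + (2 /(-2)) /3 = 3509 /4017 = 0.87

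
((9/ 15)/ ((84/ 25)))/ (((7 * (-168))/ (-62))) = 155/ 16464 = 0.01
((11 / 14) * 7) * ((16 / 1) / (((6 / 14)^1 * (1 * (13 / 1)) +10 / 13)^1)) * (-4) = -32032 / 577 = -55.51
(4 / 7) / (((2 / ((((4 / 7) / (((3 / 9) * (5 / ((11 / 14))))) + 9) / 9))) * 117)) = 1514 / 601965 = 0.00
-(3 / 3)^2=-1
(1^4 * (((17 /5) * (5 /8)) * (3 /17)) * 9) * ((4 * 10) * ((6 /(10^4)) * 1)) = 81 /1000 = 0.08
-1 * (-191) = 191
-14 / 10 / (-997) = 0.00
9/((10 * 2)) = 9/20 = 0.45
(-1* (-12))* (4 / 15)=16 / 5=3.20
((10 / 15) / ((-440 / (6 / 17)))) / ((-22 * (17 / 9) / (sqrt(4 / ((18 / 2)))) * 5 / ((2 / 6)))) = 1 / 1748450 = 0.00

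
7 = 7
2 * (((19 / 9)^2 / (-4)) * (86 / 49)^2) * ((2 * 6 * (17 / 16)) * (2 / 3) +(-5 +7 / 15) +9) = -259653221 / 2917215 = -89.01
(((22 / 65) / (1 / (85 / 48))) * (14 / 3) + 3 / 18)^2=1923769 / 219024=8.78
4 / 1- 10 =-6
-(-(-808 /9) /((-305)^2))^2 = -652864 /700945700625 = -0.00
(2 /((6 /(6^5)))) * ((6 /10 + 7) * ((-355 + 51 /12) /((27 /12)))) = -15354432 /5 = -3070886.40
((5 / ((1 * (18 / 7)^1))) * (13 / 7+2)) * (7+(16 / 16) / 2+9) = 495 / 4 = 123.75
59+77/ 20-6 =1137/ 20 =56.85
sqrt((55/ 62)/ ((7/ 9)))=3 * sqrt(23870)/ 434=1.07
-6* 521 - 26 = -3152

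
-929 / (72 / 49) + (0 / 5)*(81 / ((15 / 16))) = -45521 / 72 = -632.24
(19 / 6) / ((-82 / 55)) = -1045 / 492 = -2.12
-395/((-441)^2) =-395/194481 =-0.00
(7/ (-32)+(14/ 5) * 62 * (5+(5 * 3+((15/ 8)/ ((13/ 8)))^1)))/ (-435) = -1527589/ 180960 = -8.44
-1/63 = -0.02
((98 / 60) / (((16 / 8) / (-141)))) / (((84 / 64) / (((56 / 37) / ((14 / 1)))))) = -9.48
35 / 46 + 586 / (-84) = -3002 / 483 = -6.22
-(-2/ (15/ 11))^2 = -484/ 225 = -2.15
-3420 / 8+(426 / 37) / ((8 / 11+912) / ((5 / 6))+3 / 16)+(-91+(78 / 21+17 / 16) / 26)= -512706854217 / 989197664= -518.31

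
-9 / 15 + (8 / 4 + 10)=57 / 5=11.40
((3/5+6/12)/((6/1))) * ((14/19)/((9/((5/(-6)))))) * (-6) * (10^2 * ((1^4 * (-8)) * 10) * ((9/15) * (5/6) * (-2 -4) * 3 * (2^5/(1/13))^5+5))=67319753016442752.44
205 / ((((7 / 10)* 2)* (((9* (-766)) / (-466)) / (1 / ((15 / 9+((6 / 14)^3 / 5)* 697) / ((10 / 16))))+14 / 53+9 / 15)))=15505713125 / 31773536887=0.49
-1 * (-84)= 84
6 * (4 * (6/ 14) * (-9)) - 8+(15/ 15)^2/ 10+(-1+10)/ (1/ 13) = 1157/ 70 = 16.53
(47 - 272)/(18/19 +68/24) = -25650/431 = -59.51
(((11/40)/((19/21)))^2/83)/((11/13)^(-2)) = 6456681/8101995200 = 0.00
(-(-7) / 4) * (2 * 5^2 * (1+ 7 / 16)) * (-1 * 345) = -1388625 / 32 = -43394.53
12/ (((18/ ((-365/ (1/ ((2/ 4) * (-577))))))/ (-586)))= -123414530/ 3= -41138176.67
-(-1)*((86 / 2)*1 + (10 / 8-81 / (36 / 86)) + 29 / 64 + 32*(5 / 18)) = -80587 / 576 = -139.91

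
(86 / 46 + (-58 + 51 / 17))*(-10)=12220 / 23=531.30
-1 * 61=-61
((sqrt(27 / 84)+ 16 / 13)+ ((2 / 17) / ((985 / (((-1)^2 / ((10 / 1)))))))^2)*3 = 9*sqrt(7) / 14+ 336474030039 / 91128383125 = 5.39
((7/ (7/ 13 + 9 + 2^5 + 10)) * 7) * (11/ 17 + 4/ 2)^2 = 257985/ 38726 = 6.66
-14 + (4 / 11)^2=-1678 / 121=-13.87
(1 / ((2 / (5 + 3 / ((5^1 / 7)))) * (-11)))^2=529 / 3025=0.17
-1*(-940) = 940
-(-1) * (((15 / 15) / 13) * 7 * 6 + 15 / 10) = 123 / 26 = 4.73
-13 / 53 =-0.25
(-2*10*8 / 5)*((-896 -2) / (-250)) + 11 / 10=-28461 / 250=-113.84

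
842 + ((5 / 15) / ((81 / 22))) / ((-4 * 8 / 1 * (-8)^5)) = 107272470539 / 127401984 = 842.00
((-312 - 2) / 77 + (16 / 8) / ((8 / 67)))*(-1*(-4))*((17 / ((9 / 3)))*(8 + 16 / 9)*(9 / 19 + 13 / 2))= 23444020 / 1197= 19585.65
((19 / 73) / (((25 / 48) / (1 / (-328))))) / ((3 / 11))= -418 / 74825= -0.01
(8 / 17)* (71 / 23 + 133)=25040 / 391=64.04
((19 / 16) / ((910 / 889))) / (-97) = -2413 / 201760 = -0.01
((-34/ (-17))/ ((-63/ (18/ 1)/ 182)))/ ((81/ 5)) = -520/ 81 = -6.42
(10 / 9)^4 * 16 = 160000 / 6561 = 24.39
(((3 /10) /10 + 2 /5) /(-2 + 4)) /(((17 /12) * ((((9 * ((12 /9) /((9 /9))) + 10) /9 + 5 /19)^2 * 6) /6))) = 3772089 /182213650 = 0.02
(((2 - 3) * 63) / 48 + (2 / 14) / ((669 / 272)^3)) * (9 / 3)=-43692513055 / 11178283536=-3.91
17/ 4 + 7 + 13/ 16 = 193/ 16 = 12.06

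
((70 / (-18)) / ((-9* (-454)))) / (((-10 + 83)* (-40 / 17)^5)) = 9938999 / 54978600960000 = 0.00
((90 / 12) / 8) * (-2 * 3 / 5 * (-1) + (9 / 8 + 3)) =639 / 128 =4.99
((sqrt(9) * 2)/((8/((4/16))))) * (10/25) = 3/40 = 0.08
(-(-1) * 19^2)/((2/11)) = 3971/2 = 1985.50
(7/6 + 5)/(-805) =-37/4830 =-0.01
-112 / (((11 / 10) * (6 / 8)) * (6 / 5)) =-11200 / 99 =-113.13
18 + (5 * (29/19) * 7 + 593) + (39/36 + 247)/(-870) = 131737997/198360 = 664.14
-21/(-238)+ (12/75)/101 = 7711/85850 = 0.09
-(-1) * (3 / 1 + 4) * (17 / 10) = 119 / 10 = 11.90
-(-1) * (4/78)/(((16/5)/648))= 135/13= 10.38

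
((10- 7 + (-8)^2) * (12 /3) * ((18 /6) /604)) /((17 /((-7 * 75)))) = -105525 /2567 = -41.11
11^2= 121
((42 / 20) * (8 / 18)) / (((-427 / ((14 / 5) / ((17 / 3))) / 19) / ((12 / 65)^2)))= -76608 / 109533125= -0.00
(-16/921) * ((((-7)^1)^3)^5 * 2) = 151921968318176/921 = 164953277218.43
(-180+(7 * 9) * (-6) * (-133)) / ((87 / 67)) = 1118766 / 29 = 38578.14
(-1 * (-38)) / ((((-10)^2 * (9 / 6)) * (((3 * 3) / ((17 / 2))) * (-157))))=-0.00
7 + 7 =14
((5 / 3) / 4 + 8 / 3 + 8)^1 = 133 / 12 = 11.08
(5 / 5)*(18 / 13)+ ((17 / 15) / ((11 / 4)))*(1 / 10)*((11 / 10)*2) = 7192 / 4875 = 1.48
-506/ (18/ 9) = -253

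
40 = 40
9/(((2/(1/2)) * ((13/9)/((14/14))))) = 81/52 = 1.56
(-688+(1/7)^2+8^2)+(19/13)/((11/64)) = -4312641/7007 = -615.48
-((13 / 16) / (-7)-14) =1581 / 112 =14.12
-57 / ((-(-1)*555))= -19 / 185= -0.10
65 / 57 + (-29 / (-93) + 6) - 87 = -140561 / 1767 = -79.55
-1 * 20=-20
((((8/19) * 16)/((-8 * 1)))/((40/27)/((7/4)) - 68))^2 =571536/3634522369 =0.00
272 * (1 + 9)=2720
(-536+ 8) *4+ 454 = -1658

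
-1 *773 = -773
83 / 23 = 3.61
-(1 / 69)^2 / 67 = -1 / 318987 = -0.00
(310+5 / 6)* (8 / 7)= 7460 / 21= 355.24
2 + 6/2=5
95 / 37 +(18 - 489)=-17332 / 37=-468.43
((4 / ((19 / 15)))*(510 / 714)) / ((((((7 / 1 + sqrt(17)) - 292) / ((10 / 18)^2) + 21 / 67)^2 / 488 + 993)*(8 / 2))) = 191476402134592500000*sqrt(17) / 207819707022808085916507013 + 42793806076889362375000 / 207819707022808085916507013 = 0.00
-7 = -7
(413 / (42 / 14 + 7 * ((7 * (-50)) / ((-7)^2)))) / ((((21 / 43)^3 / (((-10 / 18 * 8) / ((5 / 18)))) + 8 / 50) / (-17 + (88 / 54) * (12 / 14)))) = 1844466991600 / 2054478429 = 897.78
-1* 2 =-2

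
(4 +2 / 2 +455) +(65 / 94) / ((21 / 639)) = 316525 / 658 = 481.04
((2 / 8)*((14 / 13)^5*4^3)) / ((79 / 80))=688414720 / 29332147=23.47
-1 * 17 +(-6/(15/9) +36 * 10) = 1697/5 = 339.40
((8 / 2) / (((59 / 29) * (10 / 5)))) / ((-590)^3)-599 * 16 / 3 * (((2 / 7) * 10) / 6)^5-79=-157.22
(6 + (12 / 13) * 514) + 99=7533 / 13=579.46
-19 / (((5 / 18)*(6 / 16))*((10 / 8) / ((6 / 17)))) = -21888 / 425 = -51.50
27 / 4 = 6.75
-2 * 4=-8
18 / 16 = 9 / 8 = 1.12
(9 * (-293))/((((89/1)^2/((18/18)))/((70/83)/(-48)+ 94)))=-31.29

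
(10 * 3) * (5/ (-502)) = -75/ 251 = -0.30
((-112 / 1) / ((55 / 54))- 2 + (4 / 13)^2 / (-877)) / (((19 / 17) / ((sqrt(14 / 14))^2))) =-15515841078 / 154882585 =-100.18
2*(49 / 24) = 4.08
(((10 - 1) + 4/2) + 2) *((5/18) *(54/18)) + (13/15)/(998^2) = 53950221/4980020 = 10.83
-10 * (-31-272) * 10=30300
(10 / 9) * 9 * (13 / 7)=130 / 7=18.57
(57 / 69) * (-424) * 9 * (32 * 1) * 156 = -361939968 / 23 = -15736520.35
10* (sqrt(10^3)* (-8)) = -800* sqrt(10) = -2529.82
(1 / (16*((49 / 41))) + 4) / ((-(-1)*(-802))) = -3177 / 628768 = -0.01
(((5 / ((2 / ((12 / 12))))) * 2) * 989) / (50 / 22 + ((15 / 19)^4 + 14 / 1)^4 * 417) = 682163943087424061565565 / 2465564095118041122788077724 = 0.00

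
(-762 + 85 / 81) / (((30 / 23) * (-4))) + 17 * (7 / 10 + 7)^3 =7906.91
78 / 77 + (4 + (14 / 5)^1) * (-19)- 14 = -54742 / 385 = -142.19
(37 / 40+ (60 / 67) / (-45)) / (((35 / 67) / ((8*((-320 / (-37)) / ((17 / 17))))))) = 465728 / 3885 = 119.88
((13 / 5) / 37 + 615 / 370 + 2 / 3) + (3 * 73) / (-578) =324031 / 160395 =2.02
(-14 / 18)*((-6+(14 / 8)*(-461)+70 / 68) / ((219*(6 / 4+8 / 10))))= 214655 / 171258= 1.25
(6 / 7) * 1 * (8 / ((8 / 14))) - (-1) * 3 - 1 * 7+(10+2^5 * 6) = 210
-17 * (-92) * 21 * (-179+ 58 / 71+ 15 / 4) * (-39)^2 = -618689152809 / 71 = -8713931729.70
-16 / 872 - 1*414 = -45128 / 109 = -414.02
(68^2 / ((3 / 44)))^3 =8421927639842816 / 27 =311923245920104.30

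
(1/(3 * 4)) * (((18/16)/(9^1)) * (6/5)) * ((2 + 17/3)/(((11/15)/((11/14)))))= 23/224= 0.10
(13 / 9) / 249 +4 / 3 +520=521.34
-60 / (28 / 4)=-60 / 7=-8.57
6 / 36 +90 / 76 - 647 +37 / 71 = -2610833 / 4047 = -645.13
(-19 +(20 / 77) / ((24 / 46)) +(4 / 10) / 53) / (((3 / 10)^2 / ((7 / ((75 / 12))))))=-18114368 / 78705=-230.16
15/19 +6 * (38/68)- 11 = -6.86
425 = 425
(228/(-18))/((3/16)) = -608/9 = -67.56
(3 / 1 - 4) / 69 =-1 / 69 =-0.01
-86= -86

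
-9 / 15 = -3 / 5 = -0.60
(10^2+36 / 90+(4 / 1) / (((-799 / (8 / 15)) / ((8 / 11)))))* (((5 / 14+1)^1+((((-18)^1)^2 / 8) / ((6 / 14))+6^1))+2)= 1374650858 / 131835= 10427.06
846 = 846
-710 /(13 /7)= -4970 /13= -382.31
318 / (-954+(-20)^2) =-159 / 277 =-0.57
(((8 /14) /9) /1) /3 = 4 /189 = 0.02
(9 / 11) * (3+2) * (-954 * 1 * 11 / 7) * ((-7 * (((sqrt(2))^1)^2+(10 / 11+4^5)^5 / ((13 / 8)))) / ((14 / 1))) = 31275987596777097050745870 / 14655641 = 2134057977865116718.59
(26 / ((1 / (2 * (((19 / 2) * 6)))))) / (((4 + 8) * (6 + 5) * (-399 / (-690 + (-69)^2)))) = -229.10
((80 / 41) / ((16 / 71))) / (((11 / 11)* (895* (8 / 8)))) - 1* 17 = -124692 / 7339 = -16.99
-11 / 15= -0.73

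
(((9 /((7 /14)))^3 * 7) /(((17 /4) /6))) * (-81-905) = -56827008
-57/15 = -19/5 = -3.80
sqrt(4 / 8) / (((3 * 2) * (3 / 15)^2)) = 2.95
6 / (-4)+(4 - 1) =1.50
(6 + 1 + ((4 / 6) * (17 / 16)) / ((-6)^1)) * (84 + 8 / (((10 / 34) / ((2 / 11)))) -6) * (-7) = -15823297 / 3960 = -3995.78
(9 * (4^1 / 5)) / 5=36 / 25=1.44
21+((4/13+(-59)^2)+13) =45699/13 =3515.31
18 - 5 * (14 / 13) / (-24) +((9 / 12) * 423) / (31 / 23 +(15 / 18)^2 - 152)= 312022547 / 19369740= 16.11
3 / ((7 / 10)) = 4.29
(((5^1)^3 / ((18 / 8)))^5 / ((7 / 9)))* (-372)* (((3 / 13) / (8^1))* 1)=-484375000000000 / 66339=-7301511931.14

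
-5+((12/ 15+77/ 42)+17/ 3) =33/ 10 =3.30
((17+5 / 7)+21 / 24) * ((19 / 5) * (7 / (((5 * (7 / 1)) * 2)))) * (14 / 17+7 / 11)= 10.31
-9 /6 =-3 /2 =-1.50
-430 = -430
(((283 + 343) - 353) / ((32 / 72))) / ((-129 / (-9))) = 7371 / 172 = 42.85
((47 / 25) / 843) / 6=0.00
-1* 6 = -6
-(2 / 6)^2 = -1 / 9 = -0.11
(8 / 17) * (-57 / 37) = -456 / 629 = -0.72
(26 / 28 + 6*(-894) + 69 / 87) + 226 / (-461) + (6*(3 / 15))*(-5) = -1004850937 / 187166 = -5368.77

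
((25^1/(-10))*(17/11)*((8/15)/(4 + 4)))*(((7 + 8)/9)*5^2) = -2125/198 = -10.73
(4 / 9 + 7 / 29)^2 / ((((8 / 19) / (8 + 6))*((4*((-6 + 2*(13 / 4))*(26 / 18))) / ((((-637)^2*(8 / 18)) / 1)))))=133012732489 / 136242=976297.56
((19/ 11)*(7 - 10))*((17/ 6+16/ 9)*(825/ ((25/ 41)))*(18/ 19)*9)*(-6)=1653858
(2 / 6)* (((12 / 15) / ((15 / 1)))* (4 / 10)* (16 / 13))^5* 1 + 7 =57821904911068722743 / 8260272125244140625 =7.00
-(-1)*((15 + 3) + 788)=806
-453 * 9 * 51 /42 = -69309 /14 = -4950.64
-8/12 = -2/3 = -0.67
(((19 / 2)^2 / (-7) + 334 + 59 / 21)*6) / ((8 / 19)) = 73853 / 16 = 4615.81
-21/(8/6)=-63/4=-15.75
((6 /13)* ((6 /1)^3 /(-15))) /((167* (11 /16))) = -6912 /119405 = -0.06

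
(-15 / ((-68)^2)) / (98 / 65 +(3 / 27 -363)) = 8775 / 977550592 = 0.00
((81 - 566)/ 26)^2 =235225/ 676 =347.97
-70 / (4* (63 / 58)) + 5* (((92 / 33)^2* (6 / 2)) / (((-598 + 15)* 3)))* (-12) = -9720895 / 634887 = -15.31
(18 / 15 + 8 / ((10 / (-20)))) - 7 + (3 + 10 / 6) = -257 / 15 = -17.13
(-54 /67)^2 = 2916 /4489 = 0.65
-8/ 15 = -0.53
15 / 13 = 1.15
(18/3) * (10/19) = 60/19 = 3.16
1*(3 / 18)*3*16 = 8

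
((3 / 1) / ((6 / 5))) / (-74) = -5 / 148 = -0.03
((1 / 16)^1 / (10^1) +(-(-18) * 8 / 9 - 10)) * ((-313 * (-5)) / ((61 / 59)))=17746787 / 1952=9091.59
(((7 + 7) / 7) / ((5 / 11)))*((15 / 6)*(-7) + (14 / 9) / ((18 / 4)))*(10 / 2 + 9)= -427966 / 405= -1056.71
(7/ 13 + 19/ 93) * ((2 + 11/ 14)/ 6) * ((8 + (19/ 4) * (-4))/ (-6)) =4939/ 7812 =0.63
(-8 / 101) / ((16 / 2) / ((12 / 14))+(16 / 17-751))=408 / 3815477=0.00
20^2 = 400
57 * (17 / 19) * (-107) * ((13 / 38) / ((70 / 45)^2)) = -5746221 / 7448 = -771.51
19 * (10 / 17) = 11.18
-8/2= -4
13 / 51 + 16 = 829 / 51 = 16.25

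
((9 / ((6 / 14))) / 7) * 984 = 2952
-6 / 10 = -3 / 5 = -0.60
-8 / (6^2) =-2 / 9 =-0.22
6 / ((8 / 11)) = 33 / 4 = 8.25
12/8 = 3/2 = 1.50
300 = 300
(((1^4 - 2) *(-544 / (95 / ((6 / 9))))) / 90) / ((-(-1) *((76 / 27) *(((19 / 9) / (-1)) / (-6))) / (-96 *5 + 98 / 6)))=-3405168 / 171475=-19.86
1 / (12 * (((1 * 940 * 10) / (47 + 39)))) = 43 / 56400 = 0.00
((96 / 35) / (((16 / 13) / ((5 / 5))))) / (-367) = -0.01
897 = 897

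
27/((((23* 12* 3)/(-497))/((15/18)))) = -2485/184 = -13.51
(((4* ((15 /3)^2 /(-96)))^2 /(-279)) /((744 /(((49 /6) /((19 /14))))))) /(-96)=214375 /654252982272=0.00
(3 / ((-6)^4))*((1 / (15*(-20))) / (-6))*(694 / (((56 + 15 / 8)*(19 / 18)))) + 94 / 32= 2.94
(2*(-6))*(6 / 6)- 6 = -18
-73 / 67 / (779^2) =-73 / 40658347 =-0.00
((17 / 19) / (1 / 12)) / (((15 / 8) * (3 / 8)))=4352 / 285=15.27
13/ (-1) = -13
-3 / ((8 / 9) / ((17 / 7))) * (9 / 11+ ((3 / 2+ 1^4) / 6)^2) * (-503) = 40300863 / 9856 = 4088.97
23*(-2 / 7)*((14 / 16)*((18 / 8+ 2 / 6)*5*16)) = -3565 / 3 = -1188.33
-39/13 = -3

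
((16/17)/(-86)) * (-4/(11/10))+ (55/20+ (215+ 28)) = 7905583/32164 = 245.79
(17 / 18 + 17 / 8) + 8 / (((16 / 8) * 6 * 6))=229 / 72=3.18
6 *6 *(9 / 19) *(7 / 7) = 324 / 19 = 17.05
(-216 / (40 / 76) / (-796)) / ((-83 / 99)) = -50787 / 82585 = -0.61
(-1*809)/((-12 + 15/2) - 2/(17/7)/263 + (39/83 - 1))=600428474/3735609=160.73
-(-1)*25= 25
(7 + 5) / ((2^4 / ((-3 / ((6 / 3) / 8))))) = -9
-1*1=-1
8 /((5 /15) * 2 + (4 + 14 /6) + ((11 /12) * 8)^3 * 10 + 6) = 216 /106831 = 0.00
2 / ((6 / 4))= 4 / 3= 1.33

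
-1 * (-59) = 59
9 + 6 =15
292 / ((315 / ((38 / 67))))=11096 / 21105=0.53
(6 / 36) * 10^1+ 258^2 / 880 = 51023 / 660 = 77.31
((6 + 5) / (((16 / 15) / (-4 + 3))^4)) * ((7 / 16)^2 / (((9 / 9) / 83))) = 2264810625 / 16777216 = 134.99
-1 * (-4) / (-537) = -4 / 537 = -0.01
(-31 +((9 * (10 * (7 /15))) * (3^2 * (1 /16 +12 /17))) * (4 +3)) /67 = 272291 /9112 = 29.88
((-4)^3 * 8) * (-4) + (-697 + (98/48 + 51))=33697/24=1404.04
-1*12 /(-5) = 12 /5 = 2.40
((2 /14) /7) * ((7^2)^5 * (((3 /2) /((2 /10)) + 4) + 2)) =155649627 /2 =77824813.50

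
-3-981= -984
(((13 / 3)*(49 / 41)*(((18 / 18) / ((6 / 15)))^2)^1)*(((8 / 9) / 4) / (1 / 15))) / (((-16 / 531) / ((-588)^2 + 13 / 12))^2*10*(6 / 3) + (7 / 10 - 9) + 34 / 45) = -23856020040536065598125 / 1668138755186110287679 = -14.30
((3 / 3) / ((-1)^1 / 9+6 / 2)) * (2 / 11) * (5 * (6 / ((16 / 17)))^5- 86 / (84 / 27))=3311.69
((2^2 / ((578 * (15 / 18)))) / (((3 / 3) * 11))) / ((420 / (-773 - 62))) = -167 / 111265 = -0.00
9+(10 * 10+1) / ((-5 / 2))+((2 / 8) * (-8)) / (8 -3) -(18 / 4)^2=-1041 / 20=-52.05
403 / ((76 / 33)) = 13299 / 76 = 174.99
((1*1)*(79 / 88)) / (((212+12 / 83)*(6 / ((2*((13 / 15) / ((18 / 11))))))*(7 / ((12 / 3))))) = 85241 / 199674720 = 0.00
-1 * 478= -478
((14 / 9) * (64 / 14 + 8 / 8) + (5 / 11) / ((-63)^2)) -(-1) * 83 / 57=10.12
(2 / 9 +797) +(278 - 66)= 9083 / 9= 1009.22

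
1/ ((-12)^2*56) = 1/ 8064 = 0.00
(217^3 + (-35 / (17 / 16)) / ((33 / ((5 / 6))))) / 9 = 17197419379 / 15147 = 1135368.02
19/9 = 2.11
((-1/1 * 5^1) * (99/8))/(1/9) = -4455/8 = -556.88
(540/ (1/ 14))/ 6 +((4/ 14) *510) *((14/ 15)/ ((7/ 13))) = 10588/ 7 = 1512.57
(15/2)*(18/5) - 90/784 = 10539/392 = 26.89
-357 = -357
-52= -52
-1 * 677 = -677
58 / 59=0.98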